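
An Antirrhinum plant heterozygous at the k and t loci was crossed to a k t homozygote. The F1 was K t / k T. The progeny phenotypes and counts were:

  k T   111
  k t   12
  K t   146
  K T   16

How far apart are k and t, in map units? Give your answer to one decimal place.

The recombinant classes are K T and k t: 16 + 12 = 28.
Recombination frequency = 28/285 = 0.0982 ≈ 9.8%, i.e. 9.8 map units.

9.8 map units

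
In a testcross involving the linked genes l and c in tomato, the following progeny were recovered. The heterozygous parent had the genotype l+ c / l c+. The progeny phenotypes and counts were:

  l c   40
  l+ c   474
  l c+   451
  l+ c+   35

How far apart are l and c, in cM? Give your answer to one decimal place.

7.5 cM

The recombinant classes are l+ c+ and l c: 35 + 40 = 75.
Recombination frequency = 75/1000 = 0.0750 ≈ 7.5%, i.e. 7.5 cM.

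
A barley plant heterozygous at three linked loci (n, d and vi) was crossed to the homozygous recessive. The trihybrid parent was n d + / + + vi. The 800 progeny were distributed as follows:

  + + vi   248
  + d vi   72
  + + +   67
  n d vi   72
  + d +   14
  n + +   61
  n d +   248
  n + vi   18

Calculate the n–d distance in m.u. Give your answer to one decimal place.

The two rarest classes, + d + and n + vi, are the double crossovers. Comparing them with the parentals, only the n allele has switched, so n is the middle locus and the order is d – n – vi.
Crossovers in the d–n interval produce the single-crossover classes n + + and + d vi (61 + 72 = 133) plus the double crossovers (32).
RF(d–n) = (133 + 32) / 800 = 165/800 = 0.2062 → 20.6 m.u.

20.6 m.u.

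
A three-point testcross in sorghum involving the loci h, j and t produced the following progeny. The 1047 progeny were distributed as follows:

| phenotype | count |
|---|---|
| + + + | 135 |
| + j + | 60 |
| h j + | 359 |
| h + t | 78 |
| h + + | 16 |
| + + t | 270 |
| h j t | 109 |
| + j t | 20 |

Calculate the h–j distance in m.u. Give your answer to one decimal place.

The two most frequent reciprocal classes, h j + and + + t, are the parental types, so the F1 was h j + / + + t.
The two rarest classes, h + + and + j t, are the double crossovers. Comparing them with the parentals, only the j allele has switched, so j is the middle locus and the order is h – j – t.
Crossovers in the h–j interval produce the single-crossover classes + j + and h + t (60 + 78 = 138) plus the double crossovers (36).
RF(h–j) = (138 + 36) / 1047 = 174/1047 = 0.1662 → 16.6 m.u.

16.6 m.u.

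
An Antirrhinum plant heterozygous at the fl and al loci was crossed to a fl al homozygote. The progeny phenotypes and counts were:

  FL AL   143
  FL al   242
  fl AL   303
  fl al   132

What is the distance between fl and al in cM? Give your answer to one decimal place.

The two most frequent classes, FL al (242) and fl AL (303), are the parental types, so the F1 was FL al / fl AL.
The recombinant classes are FL AL and fl al: 143 + 132 = 275.
Recombination frequency = 275/820 = 0.3354 ≈ 33.5%, i.e. 33.5 cM.

33.5 cM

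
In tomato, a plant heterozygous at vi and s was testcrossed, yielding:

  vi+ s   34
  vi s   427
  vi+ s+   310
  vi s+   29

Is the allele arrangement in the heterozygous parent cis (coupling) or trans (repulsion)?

The two most frequent classes are vi+ s+ (310) and vi s (427); these are the parental (non-recombinant) types.
So the F1 carried vi+ s+ on one chromosome and vi s on the other — the recessive alleles are on the same chromosome (cis / coupling).

cis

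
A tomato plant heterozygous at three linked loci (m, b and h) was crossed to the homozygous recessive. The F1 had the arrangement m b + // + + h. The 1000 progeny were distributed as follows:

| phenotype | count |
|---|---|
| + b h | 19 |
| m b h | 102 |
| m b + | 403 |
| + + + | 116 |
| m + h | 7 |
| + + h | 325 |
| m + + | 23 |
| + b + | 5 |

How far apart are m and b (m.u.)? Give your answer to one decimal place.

5.4 m.u.

The two rarest classes, + b + and m + h, are the double crossovers. Comparing them with the parentals, only the m allele has switched, so m is the middle locus and the order is b – m – h.
Crossovers in the b–m interval produce the single-crossover classes m + + and + b h (23 + 19 = 42) plus the double crossovers (12).
RF(b–m) = (42 + 12) / 1000 = 54/1000 = 0.0540 → 5.4 m.u.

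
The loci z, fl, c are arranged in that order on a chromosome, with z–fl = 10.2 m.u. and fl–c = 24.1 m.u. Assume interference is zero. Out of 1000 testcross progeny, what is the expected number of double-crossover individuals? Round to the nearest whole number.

Map distances give recombination frequencies of 0.102 and 0.241 for the two intervals.
With no interference, expected double-crossover frequency = 0.102 × 0.241 = 0.02458.
Expected number = 0.02458 × 1000 = 24.58 ≈ 25.

25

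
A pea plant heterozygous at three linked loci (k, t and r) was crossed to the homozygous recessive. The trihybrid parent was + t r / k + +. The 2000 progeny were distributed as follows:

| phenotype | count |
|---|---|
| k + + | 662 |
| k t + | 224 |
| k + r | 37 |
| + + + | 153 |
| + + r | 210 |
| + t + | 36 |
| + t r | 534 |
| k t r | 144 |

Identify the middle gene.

r

The two rarest classes, + t + and k + r, are the double crossovers. Comparing them with the parentals, only the r allele has switched, so r is the middle locus and the order is k – r – t.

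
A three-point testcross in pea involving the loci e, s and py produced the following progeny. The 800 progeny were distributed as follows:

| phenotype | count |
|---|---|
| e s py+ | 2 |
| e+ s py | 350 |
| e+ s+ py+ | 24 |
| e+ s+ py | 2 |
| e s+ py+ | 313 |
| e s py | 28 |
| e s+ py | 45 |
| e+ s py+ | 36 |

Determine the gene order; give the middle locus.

s

The two most frequent reciprocal classes, e s+ py+ and e+ s py, are the parental types, so the F1 was e s+ py+ / e+ s py.
The two rarest classes, e s py+ and e+ s+ py, are the double crossovers. Comparing them with the parentals, only the s allele has switched, so s is the middle locus and the order is py – s – e.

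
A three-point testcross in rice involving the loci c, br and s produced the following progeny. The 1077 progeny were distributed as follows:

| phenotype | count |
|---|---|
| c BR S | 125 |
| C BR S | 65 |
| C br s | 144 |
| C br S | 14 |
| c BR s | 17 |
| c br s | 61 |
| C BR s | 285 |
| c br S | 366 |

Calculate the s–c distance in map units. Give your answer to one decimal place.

The two most frequent reciprocal classes, C BR s and c br S, are the parental types, so the F1 was C BR s / c br S.
The two rarest classes, c BR s and C br S, are the double crossovers. Comparing them with the parentals, only the c allele has switched, so c is the middle locus and the order is s – c – br.
Crossovers in the s–c interval produce the single-crossover classes C BR S and c br s (65 + 61 = 126) plus the double crossovers (31).
RF(s–c) = (126 + 31) / 1077 = 157/1077 = 0.1458 → 14.6 map units.

14.6 map units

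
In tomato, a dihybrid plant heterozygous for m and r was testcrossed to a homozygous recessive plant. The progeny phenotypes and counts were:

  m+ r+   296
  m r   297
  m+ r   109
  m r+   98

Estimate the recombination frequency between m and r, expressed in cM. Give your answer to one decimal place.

25.9 cM

The two most frequent classes, m+ r+ (296) and m r (297), are the parental types, so the F1 was m+ r+ / m r.
The recombinant classes are m+ r and m r+: 109 + 98 = 207.
Recombination frequency = 207/800 = 0.2587 ≈ 25.9%, i.e. 25.9 cM.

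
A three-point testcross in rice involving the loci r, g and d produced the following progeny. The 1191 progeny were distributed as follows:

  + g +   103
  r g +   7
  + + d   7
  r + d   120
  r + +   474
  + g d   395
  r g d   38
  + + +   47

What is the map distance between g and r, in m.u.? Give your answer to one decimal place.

The two most frequent reciprocal classes, + g d and r + +, are the parental types, so the F1 was + g d / r + +.
The two rarest classes, + + d and r g +, are the double crossovers. Comparing them with the parentals, only the g allele has switched, so g is the middle locus and the order is r – g – d.
Crossovers in the r–g interval produce the single-crossover classes r g d and + + + (38 + 47 = 85) plus the double crossovers (14).
RF(r–g) = (85 + 14) / 1191 = 99/1191 = 0.0831 → 8.3 m.u.

8.3 m.u.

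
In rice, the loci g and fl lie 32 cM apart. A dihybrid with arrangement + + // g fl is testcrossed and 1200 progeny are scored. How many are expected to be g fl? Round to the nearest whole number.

408

A map distance of 32 cM corresponds to a recombination frequency of 0.320.
The F1 is + + / g fl, so g fl is a parental gamete class with expected frequency (1 − r)/2 = 0.680/2 = 0.3400.
Expected number = 0.3400 × 1200 = 408.00 ≈ 408.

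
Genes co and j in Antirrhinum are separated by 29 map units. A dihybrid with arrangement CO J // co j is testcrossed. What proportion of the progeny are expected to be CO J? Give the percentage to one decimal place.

A map distance of 29 map units corresponds to a recombination frequency of 0.290.
The F1 is CO J / co j, so CO J is a parental gamete class with expected frequency (1 − r)/2 = 0.710/2 = 0.3550.
That is 0.3550 = 35.5% of the progeny.

35.5%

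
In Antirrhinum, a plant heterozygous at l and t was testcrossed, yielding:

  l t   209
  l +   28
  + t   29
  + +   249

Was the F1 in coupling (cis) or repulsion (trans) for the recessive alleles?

The two most frequent classes are + + (249) and l t (209); these are the parental (non-recombinant) types.
So the F1 carried + + on one chromosome and l t on the other — the recessive alleles are on the same chromosome (cis / coupling).

cis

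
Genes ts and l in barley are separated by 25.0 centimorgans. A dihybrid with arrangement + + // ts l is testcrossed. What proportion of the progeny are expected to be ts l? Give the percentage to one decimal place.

37.5%

A map distance of 25.0 centimorgans corresponds to a recombination frequency of 0.250.
The F1 is + + / ts l, so ts l is a parental gamete class with expected frequency (1 − r)/2 = 0.750/2 = 0.3750.
That is 0.3750 = 37.5% of the progeny.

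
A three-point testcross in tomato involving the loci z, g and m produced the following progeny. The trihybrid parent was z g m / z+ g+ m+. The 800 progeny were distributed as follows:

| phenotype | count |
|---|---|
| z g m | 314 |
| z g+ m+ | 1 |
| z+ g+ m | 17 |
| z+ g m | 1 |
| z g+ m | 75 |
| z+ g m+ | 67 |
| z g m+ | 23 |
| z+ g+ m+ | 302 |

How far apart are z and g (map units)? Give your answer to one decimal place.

18.0 map units

The two rarest classes, z+ g m and z g+ m+, are the double crossovers. Comparing them with the parentals, only the z allele has switched, so z is the middle locus and the order is g – z – m.
Crossovers in the g–z interval produce the single-crossover classes z g+ m and z+ g m+ (75 + 67 = 142) plus the double crossovers (2).
RF(g–z) = (142 + 2) / 800 = 144/800 = 0.1800 → 18.0 map units.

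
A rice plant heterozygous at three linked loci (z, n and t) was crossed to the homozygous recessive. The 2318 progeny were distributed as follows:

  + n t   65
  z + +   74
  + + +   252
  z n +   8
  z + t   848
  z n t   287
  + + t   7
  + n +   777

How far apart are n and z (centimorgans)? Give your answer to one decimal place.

23.9 centimorgans

The two most frequent reciprocal classes, z + t and + n +, are the parental types, so the F1 was z + t / + n +.
The two rarest classes, + + t and z n +, are the double crossovers. Comparing them with the parentals, only the z allele has switched, so z is the middle locus and the order is t – z – n.
Crossovers in the z–n interval produce the single-crossover classes z n t and + + + (287 + 252 = 539) plus the double crossovers (15).
RF(z–n) = (539 + 15) / 2318 = 554/2318 = 0.2390 → 23.9 centimorgans.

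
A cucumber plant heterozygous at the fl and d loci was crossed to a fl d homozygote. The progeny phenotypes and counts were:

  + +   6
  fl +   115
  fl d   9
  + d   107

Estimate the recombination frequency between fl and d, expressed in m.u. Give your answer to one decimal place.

6.3 m.u.

The two most frequent classes, + d (107) and fl + (115), are the parental types, so the F1 was + d / fl +.
The recombinant classes are + + and fl d: 6 + 9 = 15.
Recombination frequency = 15/237 = 0.0633 ≈ 6.3%, i.e. 6.3 m.u.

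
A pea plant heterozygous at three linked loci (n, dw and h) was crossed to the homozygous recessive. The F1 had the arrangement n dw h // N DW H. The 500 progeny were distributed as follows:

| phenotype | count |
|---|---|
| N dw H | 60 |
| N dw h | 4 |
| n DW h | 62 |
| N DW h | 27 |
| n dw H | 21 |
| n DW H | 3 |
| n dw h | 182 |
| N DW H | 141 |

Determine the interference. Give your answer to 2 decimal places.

0.51

The two rarest classes, N dw h and n DW H, are the double crossovers. Comparing them with the parentals, only the n allele has switched, so n is the middle locus and the order is h – n – dw.
h–n: (48 + 7)/500 = 0.1100; n–dw: (122 + 7)/500 = 0.2580.
Expected DCO frequency = 0.1100 × 0.2580 ≈ 0.02838; observed = 7/500 ≈ 0.01400.
Coefficient of coincidence = 0.01400/0.02838 ≈ 0.49; interference = 1 − 0.49 = 0.51.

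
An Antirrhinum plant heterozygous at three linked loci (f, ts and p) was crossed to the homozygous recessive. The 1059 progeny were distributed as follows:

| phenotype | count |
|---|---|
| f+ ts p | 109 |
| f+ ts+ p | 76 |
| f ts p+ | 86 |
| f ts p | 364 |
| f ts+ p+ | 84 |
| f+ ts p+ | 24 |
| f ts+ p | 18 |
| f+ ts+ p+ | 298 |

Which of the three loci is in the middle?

ts

The two most frequent reciprocal classes, f ts p and f+ ts+ p+, are the parental types, so the F1 was f ts p / f+ ts+ p+.
The two rarest classes, f ts+ p and f+ ts p+, are the double crossovers. Comparing them with the parentals, only the ts allele has switched, so ts is the middle locus and the order is f – ts – p.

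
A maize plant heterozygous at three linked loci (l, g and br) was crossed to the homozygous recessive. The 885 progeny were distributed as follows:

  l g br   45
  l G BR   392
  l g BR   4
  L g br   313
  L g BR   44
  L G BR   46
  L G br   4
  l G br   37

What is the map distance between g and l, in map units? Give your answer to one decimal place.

11.2 map units

The two most frequent reciprocal classes, L g br and l G BR, are the parental types, so the F1 was L g br / l G BR.
The two rarest classes, L G br and l g BR, are the double crossovers. Comparing them with the parentals, only the g allele has switched, so g is the middle locus and the order is l – g – br.
Crossovers in the l–g interval produce the single-crossover classes l g br and L G BR (45 + 46 = 91) plus the double crossovers (8).
RF(l–g) = (91 + 8) / 885 = 99/885 = 0.1119 → 11.2 map units.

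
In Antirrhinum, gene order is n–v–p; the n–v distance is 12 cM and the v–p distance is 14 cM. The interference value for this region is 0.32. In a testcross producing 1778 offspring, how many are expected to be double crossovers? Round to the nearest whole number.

20

Map distances give recombination frequencies of 0.120 and 0.140 for the two intervals.
With interference 0.32 (so coincidence = 0.68), expected double-crossover frequency = 0.120 × 0.140 × 0.68 = 0.01142.
Expected number = 0.01142 × 1778 = 20.31 ≈ 20.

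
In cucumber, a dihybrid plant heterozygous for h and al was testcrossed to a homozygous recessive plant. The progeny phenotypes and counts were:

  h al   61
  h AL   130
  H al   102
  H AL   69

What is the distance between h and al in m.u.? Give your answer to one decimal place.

The two most frequent classes, H al (102) and h AL (130), are the parental types, so the F1 was H al / h AL.
The recombinant classes are H AL and h al: 69 + 61 = 130.
Recombination frequency = 130/362 = 0.3591 ≈ 35.9%, i.e. 35.9 m.u.

35.9 m.u.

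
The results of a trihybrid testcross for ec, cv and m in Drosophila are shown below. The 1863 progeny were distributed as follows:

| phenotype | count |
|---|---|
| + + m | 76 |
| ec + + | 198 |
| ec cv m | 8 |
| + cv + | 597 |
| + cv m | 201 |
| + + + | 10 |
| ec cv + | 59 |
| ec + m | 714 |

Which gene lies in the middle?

cv

The two most frequent reciprocal classes, + cv + and ec + m, are the parental types, so the F1 was + cv + / ec + m.
The two rarest classes, + + + and ec cv m, are the double crossovers. Comparing them with the parentals, only the cv allele has switched, so cv is the middle locus and the order is ec – cv – m.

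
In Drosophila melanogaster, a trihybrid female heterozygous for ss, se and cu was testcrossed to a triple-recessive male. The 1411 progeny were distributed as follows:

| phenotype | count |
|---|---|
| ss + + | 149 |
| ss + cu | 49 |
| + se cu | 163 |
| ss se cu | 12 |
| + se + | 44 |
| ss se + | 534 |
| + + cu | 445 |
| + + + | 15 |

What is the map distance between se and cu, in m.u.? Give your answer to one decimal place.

24.0 m.u.

The two most frequent reciprocal classes, + + cu and ss se +, are the parental types, so the F1 was + + cu / ss se +.
The two rarest classes, + + + and ss se cu, are the double crossovers. Comparing them with the parentals, only the cu allele has switched, so cu is the middle locus and the order is se – cu – ss.
Crossovers in the se–cu interval produce the single-crossover classes + se cu and ss + + (163 + 149 = 312) plus the double crossovers (27).
RF(se–cu) = (312 + 27) / 1411 = 339/1411 = 0.2403 → 24.0 m.u.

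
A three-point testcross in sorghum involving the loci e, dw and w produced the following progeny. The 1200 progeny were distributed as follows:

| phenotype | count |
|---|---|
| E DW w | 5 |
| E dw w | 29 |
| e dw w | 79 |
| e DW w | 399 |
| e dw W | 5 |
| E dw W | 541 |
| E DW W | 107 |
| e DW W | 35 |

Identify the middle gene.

The two most frequent reciprocal classes, e DW w and E dw W, are the parental types, so the F1 was e DW w / E dw W.
The two rarest classes, E DW w and e dw W, are the double crossovers. Comparing them with the parentals, only the e allele has switched, so e is the middle locus and the order is w – e – dw.

e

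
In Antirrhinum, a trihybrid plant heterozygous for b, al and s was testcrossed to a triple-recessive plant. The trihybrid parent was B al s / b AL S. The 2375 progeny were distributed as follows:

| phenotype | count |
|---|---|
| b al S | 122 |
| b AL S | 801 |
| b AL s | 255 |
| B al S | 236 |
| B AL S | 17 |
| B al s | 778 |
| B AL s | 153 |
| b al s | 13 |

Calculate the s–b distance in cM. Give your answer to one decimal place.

21.9 cM

The two rarest classes, b al s and B AL S, are the double crossovers. Comparing them with the parentals, only the b allele has switched, so b is the middle locus and the order is al – b – s.
Crossovers in the b–s interval produce the single-crossover classes B al S and b AL s (236 + 255 = 491) plus the double crossovers (30).
RF(b–s) = (491 + 30) / 2375 = 521/2375 = 0.2194 → 21.9 cM.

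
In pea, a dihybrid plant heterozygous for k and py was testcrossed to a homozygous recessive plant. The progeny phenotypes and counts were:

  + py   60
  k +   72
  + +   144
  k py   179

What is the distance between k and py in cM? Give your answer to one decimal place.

29.0 cM

The two most frequent classes, + + (144) and k py (179), are the parental types, so the F1 was + + / k py.
The recombinant classes are + py and k +: 60 + 72 = 132.
Recombination frequency = 132/455 = 0.2901 ≈ 29.0%, i.e. 29.0 cM.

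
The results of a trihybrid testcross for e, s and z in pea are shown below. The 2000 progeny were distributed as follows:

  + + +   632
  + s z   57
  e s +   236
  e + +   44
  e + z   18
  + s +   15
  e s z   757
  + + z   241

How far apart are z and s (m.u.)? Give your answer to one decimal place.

The two most frequent reciprocal classes, e s z and + + +, are the parental types, so the F1 was e s z / + + +.
The two rarest classes, e + z and + s +, are the double crossovers. Comparing them with the parentals, only the s allele has switched, so s is the middle locus and the order is z – s – e.
Crossovers in the z–s interval produce the single-crossover classes e s + and + + z (236 + 241 = 477) plus the double crossovers (33).
RF(z–s) = (477 + 33) / 2000 = 510/2000 = 0.2550 → 25.5 m.u.

25.5 m.u.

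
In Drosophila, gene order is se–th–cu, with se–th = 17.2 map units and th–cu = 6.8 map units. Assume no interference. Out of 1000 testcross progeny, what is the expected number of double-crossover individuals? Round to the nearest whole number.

Map distances give recombination frequencies of 0.172 and 0.068 for the two intervals.
With no interference, expected double-crossover frequency = 0.172 × 0.068 = 0.01170.
Expected number = 0.01170 × 1000 = 11.70 ≈ 12.

12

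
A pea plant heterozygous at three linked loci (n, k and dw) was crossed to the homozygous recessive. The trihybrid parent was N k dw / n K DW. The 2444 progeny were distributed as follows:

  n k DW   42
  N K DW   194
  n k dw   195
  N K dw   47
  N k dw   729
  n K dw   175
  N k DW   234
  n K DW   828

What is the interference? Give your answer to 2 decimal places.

The two rarest classes, N K dw and n k DW, are the double crossovers. Comparing them with the parentals, only the k allele has switched, so k is the middle locus and the order is dw – k – n.
dw–k: (409 + 89)/2444 = 0.2038; k–n: (389 + 89)/2444 = 0.1956.
Expected DCO frequency = 0.2038 × 0.1956 ≈ 0.03986; observed = 89/2444 ≈ 0.03642.
Coefficient of coincidence = 0.03642/0.03986 ≈ 0.91; interference = 1 − 0.91 = 0.09.

0.09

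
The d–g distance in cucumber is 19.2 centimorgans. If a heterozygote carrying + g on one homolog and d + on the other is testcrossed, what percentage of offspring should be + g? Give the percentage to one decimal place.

40.4%

A map distance of 19.2 centimorgans corresponds to a recombination frequency of 0.192.
The F1 is + g / d +, so + g is a parental gamete class with expected frequency (1 − r)/2 = 0.808/2 = 0.4040.
That is 0.4040 = 40.4% of the progeny.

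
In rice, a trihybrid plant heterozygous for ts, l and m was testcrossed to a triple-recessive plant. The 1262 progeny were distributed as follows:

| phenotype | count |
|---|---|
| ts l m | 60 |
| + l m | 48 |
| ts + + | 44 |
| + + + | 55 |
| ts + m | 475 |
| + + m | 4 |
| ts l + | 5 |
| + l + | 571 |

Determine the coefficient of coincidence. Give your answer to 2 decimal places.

0.91

The two most frequent reciprocal classes, ts + m and + l +, are the parental types, so the F1 was ts + m / + l +.
The two rarest classes, + + m and ts l +, are the double crossovers. Comparing them with the parentals, only the ts allele has switched, so ts is the middle locus and the order is m – ts – l.
m–ts: (92 + 9)/1262 = 0.0800; ts–l: (115 + 9)/1262 = 0.0983.
Expected DCO frequency = 0.0800 × 0.0983 ≈ 0.00786; observed = 9/1262 ≈ 0.00713.
Coefficient of coincidence = 0.00713/0.00786 ≈ 0.91.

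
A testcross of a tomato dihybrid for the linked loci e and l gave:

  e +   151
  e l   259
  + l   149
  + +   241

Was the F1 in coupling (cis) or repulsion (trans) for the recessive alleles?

cis

The two most frequent classes are + + (241) and e l (259); these are the parental (non-recombinant) types.
So the F1 carried + + on one chromosome and e l on the other — the recessive alleles are on the same chromosome (cis / coupling).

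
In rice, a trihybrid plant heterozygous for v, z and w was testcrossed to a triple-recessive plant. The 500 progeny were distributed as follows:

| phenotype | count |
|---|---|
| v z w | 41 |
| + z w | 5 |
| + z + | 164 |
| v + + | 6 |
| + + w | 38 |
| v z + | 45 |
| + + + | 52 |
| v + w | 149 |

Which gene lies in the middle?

The two most frequent reciprocal classes, v + w and + z +, are the parental types, so the F1 was v + w / + z +.
The two rarest classes, v + + and + z w, are the double crossovers. Comparing them with the parentals, only the w allele has switched, so w is the middle locus and the order is v – w – z.

w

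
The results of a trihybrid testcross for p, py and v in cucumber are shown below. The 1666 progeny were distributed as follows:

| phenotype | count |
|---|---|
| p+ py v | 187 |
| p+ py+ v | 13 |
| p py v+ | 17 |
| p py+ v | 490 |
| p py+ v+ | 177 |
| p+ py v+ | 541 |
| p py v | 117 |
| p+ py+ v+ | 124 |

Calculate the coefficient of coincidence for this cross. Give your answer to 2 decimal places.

The two most frequent reciprocal classes, p py+ v and p+ py v+, are the parental types, so the F1 was p py+ v / p+ py v+.
The two rarest classes, p+ py+ v and p py v+, are the double crossovers. Comparing them with the parentals, only the p allele has switched, so p is the middle locus and the order is v – p – py.
v–p: (364 + 30)/1666 = 0.2365; p–py: (241 + 30)/1666 = 0.1627.
Expected DCO frequency = 0.2365 × 0.1627 ≈ 0.03848; observed = 30/1666 ≈ 0.01801.
Coefficient of coincidence = 0.01801/0.03848 ≈ 0.47.

0.47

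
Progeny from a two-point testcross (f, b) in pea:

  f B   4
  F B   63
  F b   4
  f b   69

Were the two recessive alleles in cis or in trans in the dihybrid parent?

cis

The two most frequent classes are F B (63) and f b (69); these are the parental (non-recombinant) types.
So the F1 carried F B on one chromosome and f b on the other — the recessive alleles are on the same chromosome (cis / coupling).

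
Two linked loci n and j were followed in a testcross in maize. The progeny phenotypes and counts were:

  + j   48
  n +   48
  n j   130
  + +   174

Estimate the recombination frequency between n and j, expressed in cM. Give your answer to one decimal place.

24.0 cM

The two most frequent classes, + + (174) and n j (130), are the parental types, so the F1 was + + / n j.
The recombinant classes are + j and n +: 48 + 48 = 96.
Recombination frequency = 96/400 = 0.2400 ≈ 24.0%, i.e. 24.0 cM.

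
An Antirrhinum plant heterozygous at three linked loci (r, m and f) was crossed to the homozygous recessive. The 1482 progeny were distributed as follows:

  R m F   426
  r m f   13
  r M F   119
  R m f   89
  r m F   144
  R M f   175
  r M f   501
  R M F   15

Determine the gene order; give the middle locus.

The two most frequent reciprocal classes, r M f and R m F, are the parental types, so the F1 was r M f / R m F.
The two rarest classes, r m f and R M F, are the double crossovers. Comparing them with the parentals, only the m allele has switched, so m is the middle locus and the order is f – m – r.

m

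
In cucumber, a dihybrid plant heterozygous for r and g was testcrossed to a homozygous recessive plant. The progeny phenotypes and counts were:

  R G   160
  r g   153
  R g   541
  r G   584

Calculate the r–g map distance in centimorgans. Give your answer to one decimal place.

The two most frequent classes, R g (541) and r G (584), are the parental types, so the F1 was R g / r G.
The recombinant classes are R G and r g: 160 + 153 = 313.
Recombination frequency = 313/1438 = 0.2177 ≈ 21.8%, i.e. 21.8 centimorgans.

21.8 centimorgans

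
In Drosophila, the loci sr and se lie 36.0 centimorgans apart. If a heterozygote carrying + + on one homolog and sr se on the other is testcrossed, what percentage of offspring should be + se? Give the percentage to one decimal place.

18.0%

A map distance of 36.0 centimorgans corresponds to a recombination frequency of 0.360.
The F1 is + + / sr se, so + se is a recombinant gamete class with expected frequency r/2 = 0.360/2 = 0.1800.
That is 0.1800 = 18.0% of the progeny.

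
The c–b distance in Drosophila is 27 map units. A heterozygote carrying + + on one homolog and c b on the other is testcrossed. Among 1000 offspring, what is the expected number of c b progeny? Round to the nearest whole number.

365

A map distance of 27 map units corresponds to a recombination frequency of 0.270.
The F1 is + + / c b, so c b is a parental gamete class with expected frequency (1 − r)/2 = 0.730/2 = 0.3650.
Expected number = 0.3650 × 1000 = 365.00 ≈ 365.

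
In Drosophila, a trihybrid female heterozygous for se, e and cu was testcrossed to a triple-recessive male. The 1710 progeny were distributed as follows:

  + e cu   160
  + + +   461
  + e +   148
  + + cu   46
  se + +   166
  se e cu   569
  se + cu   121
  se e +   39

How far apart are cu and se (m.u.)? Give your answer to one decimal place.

24.0 m.u.

The two most frequent reciprocal classes, + + + and se e cu, are the parental types, so the F1 was + + + / se e cu.
The two rarest classes, + + cu and se e +, are the double crossovers. Comparing them with the parentals, only the cu allele has switched, so cu is the middle locus and the order is se – cu – e.
Crossovers in the se–cu interval produce the single-crossover classes se + + and + e cu (166 + 160 = 326) plus the double crossovers (85).
RF(se–cu) = (326 + 85) / 1710 = 411/1710 = 0.2404 → 24.0 m.u.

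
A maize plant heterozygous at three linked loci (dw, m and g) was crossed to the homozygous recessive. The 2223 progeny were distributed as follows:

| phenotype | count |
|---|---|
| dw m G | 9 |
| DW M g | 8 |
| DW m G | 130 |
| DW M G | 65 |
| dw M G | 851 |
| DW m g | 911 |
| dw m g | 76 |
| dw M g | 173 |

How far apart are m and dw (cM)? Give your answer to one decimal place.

7.1 cM

The two most frequent reciprocal classes, dw M G and DW m g, are the parental types, so the F1 was dw M G / DW m g.
The two rarest classes, dw m G and DW M g, are the double crossovers. Comparing them with the parentals, only the m allele has switched, so m is the middle locus and the order is dw – m – g.
Crossovers in the dw–m interval produce the single-crossover classes DW M G and dw m g (65 + 76 = 141) plus the double crossovers (17).
RF(dw–m) = (141 + 17) / 2223 = 158/2223 = 0.0711 → 7.1 cM.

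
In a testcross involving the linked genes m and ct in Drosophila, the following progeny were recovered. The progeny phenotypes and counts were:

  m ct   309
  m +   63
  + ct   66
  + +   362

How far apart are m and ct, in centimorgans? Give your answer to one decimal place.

The two most frequent classes, + + (362) and m ct (309), are the parental types, so the F1 was + + / m ct.
The recombinant classes are + ct and m +: 66 + 63 = 129.
Recombination frequency = 129/800 = 0.1613 ≈ 16.1%, i.e. 16.1 centimorgans.

16.1 centimorgans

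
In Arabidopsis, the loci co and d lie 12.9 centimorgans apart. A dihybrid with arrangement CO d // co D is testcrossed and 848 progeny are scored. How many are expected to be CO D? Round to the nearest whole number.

55

A map distance of 12.9 centimorgans corresponds to a recombination frequency of 0.129.
The F1 is CO d / co D, so CO D is a recombinant gamete class with expected frequency r/2 = 0.129/2 = 0.0645.
Expected number = 0.0645 × 848 = 54.70 ≈ 55.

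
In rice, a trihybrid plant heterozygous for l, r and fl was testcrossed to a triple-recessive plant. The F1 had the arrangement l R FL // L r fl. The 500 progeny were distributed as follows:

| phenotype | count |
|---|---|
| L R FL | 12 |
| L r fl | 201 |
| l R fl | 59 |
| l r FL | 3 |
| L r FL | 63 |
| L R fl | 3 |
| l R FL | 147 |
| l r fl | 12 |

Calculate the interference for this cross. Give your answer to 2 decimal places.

The two rarest classes, l r FL and L R fl, are the double crossovers. Comparing them with the parentals, only the r allele has switched, so r is the middle locus and the order is fl – r – l.
fl–r: (122 + 6)/500 = 0.2560; r–l: (24 + 6)/500 = 0.0600.
Expected DCO frequency = 0.2560 × 0.0600 ≈ 0.01536; observed = 6/500 ≈ 0.01200.
Coefficient of coincidence = 0.01200/0.01536 ≈ 0.78; interference = 1 − 0.78 = 0.22.

0.22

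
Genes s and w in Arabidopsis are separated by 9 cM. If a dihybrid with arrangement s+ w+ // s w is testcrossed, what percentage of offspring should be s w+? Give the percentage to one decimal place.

A map distance of 9 cM corresponds to a recombination frequency of 0.090.
The F1 is s+ w+ / s w, so s w+ is a recombinant gamete class with expected frequency r/2 = 0.090/2 = 0.0450.
That is 0.0450 = 4.5% of the progeny.

4.5%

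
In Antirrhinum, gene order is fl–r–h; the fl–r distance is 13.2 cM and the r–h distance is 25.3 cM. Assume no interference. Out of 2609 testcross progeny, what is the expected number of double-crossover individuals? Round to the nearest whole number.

Map distances give recombination frequencies of 0.132 and 0.253 for the two intervals.
With no interference, expected double-crossover frequency = 0.132 × 0.253 = 0.03340.
Expected number = 0.03340 × 2609 = 87.13 ≈ 87.

87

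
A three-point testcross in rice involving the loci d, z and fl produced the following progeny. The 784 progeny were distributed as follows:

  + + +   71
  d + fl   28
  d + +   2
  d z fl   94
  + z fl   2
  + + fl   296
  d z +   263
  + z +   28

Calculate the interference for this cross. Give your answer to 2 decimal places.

0.69

The two most frequent reciprocal classes, + + fl and d z +, are the parental types, so the F1 was + + fl / d z +.
The two rarest classes, + z fl and d + +, are the double crossovers. Comparing them with the parentals, only the z allele has switched, so z is the middle locus and the order is d – z – fl.
d–z: (56 + 4)/784 = 0.0765; z–fl: (165 + 4)/784 = 0.2156.
Expected DCO frequency = 0.0765 × 0.2156 ≈ 0.01649; observed = 4/784 ≈ 0.00510.
Coefficient of coincidence = 0.00510/0.01649 ≈ 0.31; interference = 1 − 0.31 = 0.69.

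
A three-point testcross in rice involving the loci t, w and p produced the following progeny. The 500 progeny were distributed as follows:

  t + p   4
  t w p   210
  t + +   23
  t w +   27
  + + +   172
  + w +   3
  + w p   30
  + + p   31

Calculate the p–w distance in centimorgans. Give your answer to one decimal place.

The two most frequent reciprocal classes, + + + and t w p, are the parental types, so the F1 was + + + / t w p.
The two rarest classes, + w + and t + p, are the double crossovers. Comparing them with the parentals, only the w allele has switched, so w is the middle locus and the order is p – w – t.
Crossovers in the p–w interval produce the single-crossover classes + + p and t w + (31 + 27 = 58) plus the double crossovers (7).
RF(p–w) = (58 + 7) / 500 = 65/500 = 0.1300 → 13.0 centimorgans.

13.0 centimorgans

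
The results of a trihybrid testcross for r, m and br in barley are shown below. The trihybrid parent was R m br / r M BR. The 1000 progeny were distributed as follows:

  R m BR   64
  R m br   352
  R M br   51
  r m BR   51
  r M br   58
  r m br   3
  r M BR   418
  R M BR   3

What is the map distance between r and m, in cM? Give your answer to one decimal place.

The two rarest classes, r m br and R M BR, are the double crossovers. Comparing them with the parentals, only the r allele has switched, so r is the middle locus and the order is m – r – br.
Crossovers in the m–r interval produce the single-crossover classes R M br and r m BR (51 + 51 = 102) plus the double crossovers (6).
RF(m–r) = (102 + 6) / 1000 = 108/1000 = 0.1080 → 10.8 cM.

10.8 cM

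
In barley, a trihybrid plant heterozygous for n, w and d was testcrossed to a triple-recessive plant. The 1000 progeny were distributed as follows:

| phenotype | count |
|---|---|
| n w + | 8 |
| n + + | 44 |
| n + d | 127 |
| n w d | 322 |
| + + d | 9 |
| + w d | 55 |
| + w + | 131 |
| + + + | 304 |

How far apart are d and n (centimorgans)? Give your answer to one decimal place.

The two most frequent reciprocal classes, n w d and + + +, are the parental types, so the F1 was n w d / + + +.
The two rarest classes, n w + and + + d, are the double crossovers. Comparing them with the parentals, only the d allele has switched, so d is the middle locus and the order is n – d – w.
Crossovers in the n–d interval produce the single-crossover classes + w d and n + + (55 + 44 = 99) plus the double crossovers (17).
RF(n–d) = (99 + 17) / 1000 = 116/1000 = 0.1160 → 11.6 centimorgans.

11.6 centimorgans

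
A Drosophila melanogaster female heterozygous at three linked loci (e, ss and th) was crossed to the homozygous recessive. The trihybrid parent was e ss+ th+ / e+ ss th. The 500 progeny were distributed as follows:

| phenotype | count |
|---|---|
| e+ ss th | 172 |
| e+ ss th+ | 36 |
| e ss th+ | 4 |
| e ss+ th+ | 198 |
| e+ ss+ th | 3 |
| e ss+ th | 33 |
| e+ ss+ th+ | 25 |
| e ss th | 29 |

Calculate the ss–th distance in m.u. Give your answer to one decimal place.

The two rarest classes, e ss th+ and e+ ss+ th, are the double crossovers. Comparing them with the parentals, only the ss allele has switched, so ss is the middle locus and the order is th – ss – e.
Crossovers in the th–ss interval produce the single-crossover classes e ss+ th and e+ ss th+ (33 + 36 = 69) plus the double crossovers (7).
RF(th–ss) = (69 + 7) / 500 = 76/500 = 0.1520 → 15.2 m.u.

15.2 m.u.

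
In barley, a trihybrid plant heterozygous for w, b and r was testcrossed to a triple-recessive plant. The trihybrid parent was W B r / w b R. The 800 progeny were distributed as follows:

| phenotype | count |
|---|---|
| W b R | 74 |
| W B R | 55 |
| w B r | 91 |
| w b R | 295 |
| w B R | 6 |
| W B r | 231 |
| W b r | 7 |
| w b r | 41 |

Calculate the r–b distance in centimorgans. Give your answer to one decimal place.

The two rarest classes, W b r and w B R, are the double crossovers. Comparing them with the parentals, only the b allele has switched, so b is the middle locus and the order is r – b – w.
Crossovers in the r–b interval produce the single-crossover classes W B R and w b r (55 + 41 = 96) plus the double crossovers (13).
RF(r–b) = (96 + 13) / 800 = 109/800 = 0.1363 → 13.6 centimorgans.

13.6 centimorgans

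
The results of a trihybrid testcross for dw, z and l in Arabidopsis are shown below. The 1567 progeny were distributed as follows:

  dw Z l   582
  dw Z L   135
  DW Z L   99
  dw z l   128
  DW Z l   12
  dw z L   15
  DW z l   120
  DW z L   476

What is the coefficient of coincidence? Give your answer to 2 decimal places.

0.59

The two most frequent reciprocal classes, DW z L and dw Z l, are the parental types, so the F1 was DW z L / dw Z l.
The two rarest classes, dw z L and DW Z l, are the double crossovers. Comparing them with the parentals, only the dw allele has switched, so dw is the middle locus and the order is z – dw – l.
z–dw: (227 + 27)/1567 = 0.1621; dw–l: (255 + 27)/1567 = 0.1800.
Expected DCO frequency = 0.1621 × 0.1800 ≈ 0.02918; observed = 27/1567 ≈ 0.01723.
Coefficient of coincidence = 0.01723/0.02918 ≈ 0.59.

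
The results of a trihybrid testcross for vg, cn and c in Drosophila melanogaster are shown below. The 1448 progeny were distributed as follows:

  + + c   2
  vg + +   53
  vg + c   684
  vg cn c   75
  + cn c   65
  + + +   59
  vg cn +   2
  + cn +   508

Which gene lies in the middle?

The two most frequent reciprocal classes, vg + c and + cn +, are the parental types, so the F1 was vg + c / + cn +.
The two rarest classes, + + c and vg cn +, are the double crossovers. Comparing them with the parentals, only the vg allele has switched, so vg is the middle locus and the order is cn – vg – c.

vg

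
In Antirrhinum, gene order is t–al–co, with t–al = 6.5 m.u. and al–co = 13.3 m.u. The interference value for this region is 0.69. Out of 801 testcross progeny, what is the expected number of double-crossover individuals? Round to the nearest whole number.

Map distances give recombination frequencies of 0.065 and 0.133 for the two intervals.
With interference 0.69 (so coincidence = 0.31), expected double-crossover frequency = 0.065 × 0.133 × 0.31 = 0.00268.
Expected number = 0.00268 × 801 = 2.15 ≈ 2.

2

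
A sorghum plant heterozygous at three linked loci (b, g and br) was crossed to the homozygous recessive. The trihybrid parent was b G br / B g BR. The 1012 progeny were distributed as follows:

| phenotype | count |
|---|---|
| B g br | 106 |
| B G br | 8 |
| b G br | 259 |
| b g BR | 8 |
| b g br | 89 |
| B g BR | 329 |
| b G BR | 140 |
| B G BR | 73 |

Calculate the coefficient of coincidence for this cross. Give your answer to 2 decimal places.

The two rarest classes, B G br and b g BR, are the double crossovers. Comparing them with the parentals, only the b allele has switched, so b is the middle locus and the order is g – b – br.
g–b: (162 + 16)/1012 = 0.1759; b–br: (246 + 16)/1012 = 0.2589.
Expected DCO frequency = 0.1759 × 0.2589 ≈ 0.04554; observed = 16/1012 ≈ 0.01581.
Coefficient of coincidence = 0.01581/0.04554 ≈ 0.35.

0.35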